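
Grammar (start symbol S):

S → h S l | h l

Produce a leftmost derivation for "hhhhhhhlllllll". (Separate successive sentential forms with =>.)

S => hSl   [S → h S l]
hSl => hhSll   [S → h S l]
hhSll => hhhSlll   [S → h S l]
hhhSlll => hhhhSllll   [S → h S l]
hhhhSllll => hhhhhSlllll   [S → h S l]
hhhhhSlllll => hhhhhhSllllll   [S → h S l]
hhhhhhSllllll => hhhhhhhlllllll   [S → h l]

S=>hSl=>hhSll=>hhhSlll=>hhhhSllll=>hhhhhSlllll=>hhhhhhSllllll=>hhhhhhhlllllll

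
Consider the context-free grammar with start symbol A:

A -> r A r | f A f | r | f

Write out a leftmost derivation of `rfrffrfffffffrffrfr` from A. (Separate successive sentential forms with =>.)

A=>rAr=>rfAfr=>rfrArfr=>rfrfAfrfr=>rfrffAffrfr=>rfrffrArffrfr=>rfrffrfAfrffrfr=>rfrffrffAffrffrfr=>rfrffrfffAfffrffrfr=>rfrffrfffffffrffrfr

A => rAr   [A -> r A r]
rAr => rfAfr   [A -> f A f]
rfAfr => rfrArfr   [A -> r A r]
rfrArfr => rfrfAfrfr   [A -> f A f]
rfrfAfrfr => rfrffAffrfr   [A -> f A f]
rfrffAffrfr => rfrffrArffrfr   [A -> r A r]
rfrffrArffrfr => rfrffrfAfrffrfr   [A -> f A f]
rfrffrfAfrffrfr => rfrffrffAffrffrfr   [A -> f A f]
rfrffrffAffrffrfr => rfrffrfffAfffrffrfr   [A -> f A f]
rfrffrfffAfffrffrfr => rfrffrfffffffrffrfr   [A -> f]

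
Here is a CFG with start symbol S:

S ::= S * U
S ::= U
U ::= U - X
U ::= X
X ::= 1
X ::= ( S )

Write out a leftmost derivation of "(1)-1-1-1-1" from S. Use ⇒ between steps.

S ⇒ U   [S ::= U]
U ⇒ U-X   [U ::= U - X]
U-X ⇒ U-X-X   [U ::= U - X]
U-X-X ⇒ U-X-X-X   [U ::= U - X]
U-X-X-X ⇒ U-X-X-X-X   [U ::= U - X]
U-X-X-X-X ⇒ X-X-X-X-X   [U ::= X]
X-X-X-X-X ⇒ (S)-X-X-X-X   [X ::= ( S )]
(S)-X-X-X-X ⇒ (U)-X-X-X-X   [S ::= U]
(U)-X-X-X-X ⇒ (X)-X-X-X-X   [U ::= X]
(X)-X-X-X-X ⇒ (1)-X-X-X-X   [X ::= 1]
(1)-X-X-X-X ⇒ (1)-1-X-X-X   [X ::= 1]
(1)-1-X-X-X ⇒ (1)-1-1-X-X   [X ::= 1]
(1)-1-1-X-X ⇒ (1)-1-1-1-X   [X ::= 1]
(1)-1-1-1-X ⇒ (1)-1-1-1-1   [X ::= 1]

S⇒U⇒U-X⇒U-X-X⇒U-X-X-X⇒U-X-X-X-X⇒X-X-X-X-X⇒(S)-X-X-X-X⇒(U)-X-X-X-X⇒(X)-X-X-X-X⇒(1)-X-X-X-X⇒(1)-1-X-X-X⇒(1)-1-1-X-X⇒(1)-1-1-1-X⇒(1)-1-1-1-1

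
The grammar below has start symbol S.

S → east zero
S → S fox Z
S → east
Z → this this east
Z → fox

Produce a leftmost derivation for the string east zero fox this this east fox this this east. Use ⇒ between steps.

S ⇒ S fox Z   [S → S fox Z]
S fox Z ⇒ S fox Z fox Z   [S → S fox Z]
S fox Z fox Z ⇒ east zero fox Z fox Z   [S → east zero]
east zero fox Z fox Z ⇒ east zero fox this this east fox Z   [Z → this this east]
east zero fox this this east fox Z ⇒ east zero fox this this east fox this this east   [Z → this this east]

S ⇒ S fox Z ⇒ S fox Z fox Z ⇒ east zero fox Z fox Z ⇒ east zero fox this this east fox Z ⇒ east zero fox this this east fox this this east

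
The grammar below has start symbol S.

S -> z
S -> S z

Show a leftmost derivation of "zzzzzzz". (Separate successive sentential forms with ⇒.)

S ⇒ Sz   [S -> S z]
Sz ⇒ Szz   [S -> S z]
Szz ⇒ Szzz   [S -> S z]
Szzz ⇒ Szzzz   [S -> S z]
Szzzz ⇒ Szzzzz   [S -> S z]
Szzzzz ⇒ Szzzzzz   [S -> S z]
Szzzzzz ⇒ zzzzzzz   [S -> z]

S ⇒ Sz ⇒ Szz ⇒ Szzz ⇒ Szzzz ⇒ Szzzzz ⇒ Szzzzzz ⇒ zzzzzzz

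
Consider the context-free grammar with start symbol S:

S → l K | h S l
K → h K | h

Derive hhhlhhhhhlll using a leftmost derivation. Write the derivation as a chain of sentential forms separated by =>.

S => hSl => hhSll => hhhSlll => hhhlKlll => hhhlhKlll => hhhlhhKlll => hhhlhhhKlll => hhhlhhhhKlll => hhhlhhhhhlll

S => hSl   [S → h S l]
hSl => hhSll   [S → h S l]
hhSll => hhhSlll   [S → h S l]
hhhSlll => hhhlKlll   [S → l K]
hhhlKlll => hhhlhKlll   [K → h K]
hhhlhKlll => hhhlhhKlll   [K → h K]
hhhlhhKlll => hhhlhhhKlll   [K → h K]
hhhlhhhKlll => hhhlhhhhKlll   [K → h K]
hhhlhhhhKlll => hhhlhhhhhlll   [K → h]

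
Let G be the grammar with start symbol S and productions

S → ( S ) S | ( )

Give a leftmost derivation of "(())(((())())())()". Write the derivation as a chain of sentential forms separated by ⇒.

S ⇒ (S)S ⇒ (())S ⇒ (())(S)S ⇒ (())((S)S)S ⇒ (())(((S)S)S)S ⇒ (())(((())S)S)S ⇒ (())(((())())S)S ⇒ (())(((())())())S ⇒ (())(((())())())()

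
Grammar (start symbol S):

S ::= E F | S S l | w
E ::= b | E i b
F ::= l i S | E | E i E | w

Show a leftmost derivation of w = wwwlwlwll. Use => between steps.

S => SSl   [S ::= S S l]
SSl => wSl   [S ::= w]
wSl => wSSll   [S ::= S S l]
wSSll => wSSlSll   [S ::= S S l]
wSSlSll => wSSlSlSll   [S ::= S S l]
wSSlSlSll => wwSlSlSll   [S ::= w]
wwSlSlSll => wwwlSlSll   [S ::= w]
wwwlSlSll => wwwlwlSll   [S ::= w]
wwwlwlSll => wwwlwlwll   [S ::= w]

S=>SSl=>wSl=>wSSll=>wSSlSll=>wSSlSlSll=>wwSlSlSll=>wwwlSlSll=>wwwlwlSll=>wwwlwlwll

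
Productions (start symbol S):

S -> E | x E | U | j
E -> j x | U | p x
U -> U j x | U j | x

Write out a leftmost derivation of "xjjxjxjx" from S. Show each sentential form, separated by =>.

S => U => Ujx => Ujxjx => Ujxjxjx => Ujjxjxjx => xjjxjxjx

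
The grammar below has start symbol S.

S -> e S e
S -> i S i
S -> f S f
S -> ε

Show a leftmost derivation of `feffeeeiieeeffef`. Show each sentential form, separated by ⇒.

S ⇒ fSf   [S -> f S f]
fSf ⇒ feSef   [S -> e S e]
feSef ⇒ fefSfef   [S -> f S f]
fefSfef ⇒ feffSffef   [S -> f S f]
feffSffef ⇒ feffeSeffef   [S -> e S e]
feffeSeffef ⇒ feffeeSeeffef   [S -> e S e]
feffeeSeeffef ⇒ feffeeeSeeeffef   [S -> e S e]
feffeeeSeeeffef ⇒ feffeeeiSieeeffef   [S -> i S i]
feffeeeiSieeeffef ⇒ feffeeeiieeeffef   [S -> ε]

S ⇒ fSf ⇒ feSef ⇒ fefSfef ⇒ feffSffef ⇒ feffeSeffef ⇒ feffeeSeeffef ⇒ feffeeeSeeeffef ⇒ feffeeeiSieeeffef ⇒ feffeeeiieeeffef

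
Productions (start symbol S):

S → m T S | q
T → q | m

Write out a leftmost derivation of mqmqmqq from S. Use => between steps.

S=>mTS=>mqS=>mqmTS=>mqmqS=>mqmqmTS=>mqmqmqS=>mqmqmqq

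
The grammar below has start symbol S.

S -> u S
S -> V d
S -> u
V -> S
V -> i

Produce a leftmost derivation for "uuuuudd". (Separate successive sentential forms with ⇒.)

S ⇒ Vd ⇒ Sd ⇒ uSd ⇒ uVdd ⇒ uSdd ⇒ uuSdd ⇒ uuuSdd ⇒ uuuuSdd ⇒ uuuuudd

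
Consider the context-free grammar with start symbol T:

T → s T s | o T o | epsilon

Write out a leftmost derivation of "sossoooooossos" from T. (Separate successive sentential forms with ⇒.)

T⇒sTs⇒soTos⇒sosTsos⇒sossTssos⇒sossoTossos⇒sossooToossos⇒sossoooTooossos⇒sossoooooossos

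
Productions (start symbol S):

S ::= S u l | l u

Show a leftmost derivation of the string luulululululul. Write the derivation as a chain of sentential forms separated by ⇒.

S ⇒ Sul ⇒ Sulul ⇒ Sululul ⇒ Sulululul ⇒ Sululululul ⇒ Sulululululul ⇒ luulululululul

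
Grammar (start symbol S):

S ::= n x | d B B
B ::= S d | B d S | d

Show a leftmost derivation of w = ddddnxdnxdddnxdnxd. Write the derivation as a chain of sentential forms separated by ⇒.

S ⇒ dBB ⇒ dBdSB ⇒ dBdSdSB ⇒ dSddSdSB ⇒ ddBBddSdSB ⇒ ddBdSBddSdSB ⇒ ddBdSdSBddSdSB ⇒ ddddSdSBddSdSB ⇒ ddddnxdSBddSdSB ⇒ ddddnxdnxBddSdSB ⇒ ddddnxdnxdddSdSB ⇒ ddddnxdnxdddnxdSB ⇒ ddddnxdnxdddnxdnxB ⇒ ddddnxdnxdddnxdnxd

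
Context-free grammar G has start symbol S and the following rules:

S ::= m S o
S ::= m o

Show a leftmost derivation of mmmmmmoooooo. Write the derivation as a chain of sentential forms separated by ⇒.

S ⇒ mSo   [S ::= m S o]
mSo ⇒ mmSoo   [S ::= m S o]
mmSoo ⇒ mmmSooo   [S ::= m S o]
mmmSooo ⇒ mmmmSoooo   [S ::= m S o]
mmmmSoooo ⇒ mmmmmSooooo   [S ::= m S o]
mmmmmSooooo ⇒ mmmmmmoooooo   [S ::= m o]

S ⇒ mSo ⇒ mmSoo ⇒ mmmSooo ⇒ mmmmSoooo ⇒ mmmmmSooooo ⇒ mmmmmmoooooo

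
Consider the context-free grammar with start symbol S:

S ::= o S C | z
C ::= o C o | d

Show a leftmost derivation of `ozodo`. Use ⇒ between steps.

S ⇒ oSC ⇒ ozC ⇒ ozoCo ⇒ ozodo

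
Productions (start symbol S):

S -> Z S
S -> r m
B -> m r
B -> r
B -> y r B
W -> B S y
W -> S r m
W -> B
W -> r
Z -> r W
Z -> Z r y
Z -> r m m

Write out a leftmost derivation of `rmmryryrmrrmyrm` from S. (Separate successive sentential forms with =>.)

S => ZS => ZryS => ZryryS => rmmryryS => rmmryryZS => rmmryryrWS => rmmryryrBSyS => rmmryryrmrSyS => rmmryryrmrrmyS => rmmryryrmrrmyrm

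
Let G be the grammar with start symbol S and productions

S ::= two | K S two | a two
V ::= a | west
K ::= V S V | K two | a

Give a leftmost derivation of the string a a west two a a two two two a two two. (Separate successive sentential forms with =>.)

S => K S two => V S V S two => a S V S two => a K S two V S two => a a S two V S two => a a K S two two V S two => a a V S V S two two V S two => a a west S V S two two V S two => a a west two V S two two V S two => a a west two a S two two V S two => a a west two a a two two two V S two => a a west two a a two two two a S two => a a west two a a two two two a two two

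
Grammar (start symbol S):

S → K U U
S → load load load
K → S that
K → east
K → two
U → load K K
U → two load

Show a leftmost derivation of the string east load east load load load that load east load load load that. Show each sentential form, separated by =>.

S => K U U => east U U => east load K K U => east load east K U => east load east S that U => east load east load load load that U => east load east load load load that load K K => east load east load load load that load east K => east load east load load load that load east S that => east load east load load load that load east load load load that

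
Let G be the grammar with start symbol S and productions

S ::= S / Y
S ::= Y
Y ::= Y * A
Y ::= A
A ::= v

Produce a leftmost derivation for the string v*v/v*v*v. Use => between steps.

S=>S/Y=>Y/Y=>Y*A/Y=>A*A/Y=>v*A/Y=>v*v/Y=>v*v/Y*A=>v*v/Y*A*A=>v*v/A*A*A=>v*v/v*A*A=>v*v/v*v*A=>v*v/v*v*v

S => S/Y   [S ::= S / Y]
S/Y => Y/Y   [S ::= Y]
Y/Y => Y*A/Y   [Y ::= Y * A]
Y*A/Y => A*A/Y   [Y ::= A]
A*A/Y => v*A/Y   [A ::= v]
v*A/Y => v*v/Y   [A ::= v]
v*v/Y => v*v/Y*A   [Y ::= Y * A]
v*v/Y*A => v*v/Y*A*A   [Y ::= Y * A]
v*v/Y*A*A => v*v/A*A*A   [Y ::= A]
v*v/A*A*A => v*v/v*A*A   [A ::= v]
v*v/v*A*A => v*v/v*v*A   [A ::= v]
v*v/v*v*A => v*v/v*v*v   [A ::= v]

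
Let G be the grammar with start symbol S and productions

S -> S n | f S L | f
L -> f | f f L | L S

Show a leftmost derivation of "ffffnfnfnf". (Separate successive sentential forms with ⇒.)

S ⇒ fSL ⇒ fSnL ⇒ ffSLnL ⇒ ffSnLnL ⇒ fffSLnLnL ⇒ fffSnLnLnL ⇒ ffffnLnLnL ⇒ ffffnfnLnL ⇒ ffffnfnfnL ⇒ ffffnfnfnf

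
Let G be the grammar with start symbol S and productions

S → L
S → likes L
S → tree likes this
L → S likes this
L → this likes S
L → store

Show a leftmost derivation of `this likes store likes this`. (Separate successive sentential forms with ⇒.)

S ⇒ L ⇒ this likes S ⇒ this likes L ⇒ this likes S likes this ⇒ this likes L likes this ⇒ this likes store likes this

S ⇒ L   [S → L]
L ⇒ this likes S   [L → this likes S]
this likes S ⇒ this likes L   [S → L]
this likes L ⇒ this likes S likes this   [L → S likes this]
this likes S likes this ⇒ this likes L likes this   [S → L]
this likes L likes this ⇒ this likes store likes this   [L → store]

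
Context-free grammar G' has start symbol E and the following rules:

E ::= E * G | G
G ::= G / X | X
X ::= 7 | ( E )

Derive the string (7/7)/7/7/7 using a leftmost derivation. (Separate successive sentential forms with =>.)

E => G => G/X => G/X/X => G/X/X/X => X/X/X/X => (E)/X/X/X => (G)/X/X/X => (G/X)/X/X/X => (X/X)/X/X/X => (7/X)/X/X/X => (7/7)/X/X/X => (7/7)/7/X/X => (7/7)/7/7/X => (7/7)/7/7/7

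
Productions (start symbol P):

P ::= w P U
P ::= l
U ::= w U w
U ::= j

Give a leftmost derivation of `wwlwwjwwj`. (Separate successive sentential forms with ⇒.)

P ⇒ wPU   [P ::= w P U]
wPU ⇒ wwPUU   [P ::= w P U]
wwPUU ⇒ wwlUU   [P ::= l]
wwlUU ⇒ wwlwUwU   [U ::= w U w]
wwlwUwU ⇒ wwlwwUwwU   [U ::= w U w]
wwlwwUwwU ⇒ wwlwwjwwU   [U ::= j]
wwlwwjwwU ⇒ wwlwwjwwj   [U ::= j]

P ⇒ wPU ⇒ wwPUU ⇒ wwlUU ⇒ wwlwUwU ⇒ wwlwwUwwU ⇒ wwlwwjwwU ⇒ wwlwwjwwj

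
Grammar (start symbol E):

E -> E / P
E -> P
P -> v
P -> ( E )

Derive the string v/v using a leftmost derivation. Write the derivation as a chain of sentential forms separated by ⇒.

E ⇒ E/P   [E -> E / P]
E/P ⇒ P/P   [E -> P]
P/P ⇒ v/P   [P -> v]
v/P ⇒ v/v   [P -> v]

E ⇒ E/P ⇒ P/P ⇒ v/P ⇒ v/v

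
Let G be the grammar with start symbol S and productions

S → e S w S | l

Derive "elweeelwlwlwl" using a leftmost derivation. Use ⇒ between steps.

S ⇒ eSwS ⇒ elwS ⇒ elweSwS ⇒ elweeSwSwS ⇒ elweeeSwSwSwS ⇒ elweeelwSwSwS ⇒ elweeelwlwSwS ⇒ elweeelwlwlwS ⇒ elweeelwlwlwl

S ⇒ eSwS   [S → e S w S]
eSwS ⇒ elwS   [S → l]
elwS ⇒ elweSwS   [S → e S w S]
elweSwS ⇒ elweeSwSwS   [S → e S w S]
elweeSwSwS ⇒ elweeeSwSwSwS   [S → e S w S]
elweeeSwSwSwS ⇒ elweeelwSwSwS   [S → l]
elweeelwSwSwS ⇒ elweeelwlwSwS   [S → l]
elweeelwlwSwS ⇒ elweeelwlwlwS   [S → l]
elweeelwlwlwS ⇒ elweeelwlwlwl   [S → l]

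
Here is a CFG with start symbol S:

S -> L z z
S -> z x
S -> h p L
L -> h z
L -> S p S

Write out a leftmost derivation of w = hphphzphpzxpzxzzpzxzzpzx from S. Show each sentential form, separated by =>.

S => hpL   [S -> h p L]
hpL => hpSpS   [L -> S p S]
hpSpS => hpLzzpS   [S -> L z z]
hpLzzpS => hpSpSzzpS   [L -> S p S]
hpSpSzzpS => hpLzzpSzzpS   [S -> L z z]
hpLzzpSzzpS => hpSpSzzpSzzpS   [L -> S p S]
hpSpSzzpSzzpS => hphpLpSzzpSzzpS   [S -> h p L]
hphpLpSzzpSzzpS => hphphzpSzzpSzzpS   [L -> h z]
hphphzpSzzpSzzpS => hphphzphpLzzpSzzpS   [S -> h p L]
hphphzphpLzzpSzzpS => hphphzphpSpSzzpSzzpS   [L -> S p S]
hphphzphpSpSzzpSzzpS => hphphzphpzxpSzzpSzzpS   [S -> z x]
hphphzphpzxpSzzpSzzpS => hphphzphpzxpzxzzpSzzpS   [S -> z x]
hphphzphpzxpzxzzpSzzpS => hphphzphpzxpzxzzpzxzzpS   [S -> z x]
hphphzphpzxpzxzzpzxzzpS => hphphzphpzxpzxzzpzxzzpzx   [S -> z x]

S=>hpL=>hpSpS=>hpLzzpS=>hpSpSzzpS=>hpLzzpSzzpS=>hpSpSzzpSzzpS=>hphpLpSzzpSzzpS=>hphphzpSzzpSzzpS=>hphphzphpLzzpSzzpS=>hphphzphpSpSzzpSzzpS=>hphphzphpzxpSzzpSzzpS=>hphphzphpzxpzxzzpSzzpS=>hphphzphpzxpzxzzpzxzzpS=>hphphzphpzxpzxzzpzxzzpzx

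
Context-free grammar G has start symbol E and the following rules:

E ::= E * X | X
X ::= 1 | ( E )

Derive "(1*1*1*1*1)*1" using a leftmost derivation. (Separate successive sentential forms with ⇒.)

E ⇒ E*X   [E ::= E * X]
E*X ⇒ X*X   [E ::= X]
X*X ⇒ (E)*X   [X ::= ( E )]
(E)*X ⇒ (E*X)*X   [E ::= E * X]
(E*X)*X ⇒ (E*X*X)*X   [E ::= E * X]
(E*X*X)*X ⇒ (E*X*X*X)*X   [E ::= E * X]
(E*X*X*X)*X ⇒ (E*X*X*X*X)*X   [E ::= E * X]
(E*X*X*X*X)*X ⇒ (X*X*X*X*X)*X   [E ::= X]
(X*X*X*X*X)*X ⇒ (1*X*X*X*X)*X   [X ::= 1]
(1*X*X*X*X)*X ⇒ (1*1*X*X*X)*X   [X ::= 1]
(1*1*X*X*X)*X ⇒ (1*1*1*X*X)*X   [X ::= 1]
(1*1*1*X*X)*X ⇒ (1*1*1*1*X)*X   [X ::= 1]
(1*1*1*1*X)*X ⇒ (1*1*1*1*1)*X   [X ::= 1]
(1*1*1*1*1)*X ⇒ (1*1*1*1*1)*1   [X ::= 1]

E⇒E*X⇒X*X⇒(E)*X⇒(E*X)*X⇒(E*X*X)*X⇒(E*X*X*X)*X⇒(E*X*X*X*X)*X⇒(X*X*X*X*X)*X⇒(1*X*X*X*X)*X⇒(1*1*X*X*X)*X⇒(1*1*1*X*X)*X⇒(1*1*1*1*X)*X⇒(1*1*1*1*1)*X⇒(1*1*1*1*1)*1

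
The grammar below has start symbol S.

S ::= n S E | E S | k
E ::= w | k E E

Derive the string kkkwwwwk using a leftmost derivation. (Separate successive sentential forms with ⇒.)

S⇒ES⇒kEES⇒kkEEES⇒kkkEEEES⇒kkkwEEES⇒kkkwwEES⇒kkkwwwES⇒kkkwwwwS⇒kkkwwwwk

S ⇒ ES   [S ::= E S]
ES ⇒ kEES   [E ::= k E E]
kEES ⇒ kkEEES   [E ::= k E E]
kkEEES ⇒ kkkEEEES   [E ::= k E E]
kkkEEEES ⇒ kkkwEEES   [E ::= w]
kkkwEEES ⇒ kkkwwEES   [E ::= w]
kkkwwEES ⇒ kkkwwwES   [E ::= w]
kkkwwwES ⇒ kkkwwwwS   [E ::= w]
kkkwwwwS ⇒ kkkwwwwk   [S ::= k]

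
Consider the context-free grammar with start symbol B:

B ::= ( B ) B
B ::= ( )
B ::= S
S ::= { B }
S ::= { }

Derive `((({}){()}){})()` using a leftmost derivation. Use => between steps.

B => (B)B   [B ::= ( B ) B]
(B)B => ((B)B)B   [B ::= ( B ) B]
((B)B)B => (((B)B)B)B   [B ::= ( B ) B]
(((B)B)B)B => (((S)B)B)B   [B ::= S]
(((S)B)B)B => ((({})B)B)B   [S ::= { }]
((({})B)B)B => ((({})S)B)B   [B ::= S]
((({})S)B)B => ((({}){B})B)B   [S ::= { B }]
((({}){B})B)B => ((({}){()})B)B   [B ::= ( )]
((({}){()})B)B => ((({}){()})S)B   [B ::= S]
((({}){()})S)B => ((({}){()}){})B   [S ::= { }]
((({}){()}){})B => ((({}){()}){})()   [B ::= ( )]

B => (B)B => ((B)B)B => (((B)B)B)B => (((S)B)B)B => ((({})B)B)B => ((({})S)B)B => ((({}){B})B)B => ((({}){()})B)B => ((({}){()})S)B => ((({}){()}){})B => ((({}){()}){})()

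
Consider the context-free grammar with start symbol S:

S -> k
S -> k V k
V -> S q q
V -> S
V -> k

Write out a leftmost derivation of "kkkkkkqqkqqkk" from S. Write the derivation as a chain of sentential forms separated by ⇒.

S ⇒ kVk   [S -> k V k]
kVk ⇒ kSk   [V -> S]
kSk ⇒ kkVkk   [S -> k V k]
kkVkk ⇒ kkSqqkk   [V -> S q q]
kkSqqkk ⇒ kkkVkqqkk   [S -> k V k]
kkkVkqqkk ⇒ kkkSqqkqqkk   [V -> S q q]
kkkSqqkqqkk ⇒ kkkkVkqqkqqkk   [S -> k V k]
kkkkVkqqkqqkk ⇒ kkkkkkqqkqqkk   [V -> k]

S⇒kVk⇒kSk⇒kkVkk⇒kkSqqkk⇒kkkVkqqkk⇒kkkSqqkqqkk⇒kkkkVkqqkqqkk⇒kkkkkkqqkqqkk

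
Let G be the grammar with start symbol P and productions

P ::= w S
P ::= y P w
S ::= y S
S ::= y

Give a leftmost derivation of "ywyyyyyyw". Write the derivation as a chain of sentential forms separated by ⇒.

P ⇒ yPw ⇒ ywSw ⇒ ywySw ⇒ ywyySw ⇒ ywyyySw ⇒ ywyyyySw ⇒ ywyyyyySw ⇒ ywyyyyyyw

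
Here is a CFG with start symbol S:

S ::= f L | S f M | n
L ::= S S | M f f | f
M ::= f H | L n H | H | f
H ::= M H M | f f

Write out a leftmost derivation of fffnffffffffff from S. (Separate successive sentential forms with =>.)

S => SfM   [S ::= S f M]
SfM => fLfM   [S ::= f L]
fLfM => fMfffM   [L ::= M f f]
fMfffM => ffHfffM   [M ::= f H]
ffHfffM => ffMHMfffM   [H ::= M H M]
ffMHMfffM => ffLnHHMfffM   [M ::= L n H]
ffLnHHMfffM => fffnHHMfffM   [L ::= f]
fffnHHMfffM => fffnffHMfffM   [H ::= f f]
fffnffHMfffM => fffnffffMfffM   [H ::= f f]
fffnffffMfffM => fffnffffHfffM   [M ::= H]
fffnffffHfffM => fffnfffffffffM   [H ::= f f]
fffnfffffffffM => fffnffffffffff   [M ::= f]

S => SfM => fLfM => fMfffM => ffHfffM => ffMHMfffM => ffLnHHMfffM => fffnHHMfffM => fffnffHMfffM => fffnffffMfffM => fffnffffHfffM => fffnfffffffffM => fffnffffffffff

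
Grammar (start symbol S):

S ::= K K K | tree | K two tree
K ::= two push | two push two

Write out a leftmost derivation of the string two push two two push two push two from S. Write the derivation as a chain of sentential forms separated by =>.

S => K K K => two push two K K => two push two two push K => two push two two push two push two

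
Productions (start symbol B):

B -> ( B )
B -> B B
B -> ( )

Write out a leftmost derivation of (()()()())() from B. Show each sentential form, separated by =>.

B=>BB=>(B)B=>(BB)B=>(BBB)B=>(BBBB)B=>(()BBB)B=>(()()BB)B=>(()()()B)B=>(()()()())B=>(()()()())()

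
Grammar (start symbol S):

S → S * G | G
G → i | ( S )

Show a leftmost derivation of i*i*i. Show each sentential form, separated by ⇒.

S⇒S*G⇒S*G*G⇒G*G*G⇒i*G*G⇒i*i*G⇒i*i*i

S ⇒ S*G   [S → S * G]
S*G ⇒ S*G*G   [S → S * G]
S*G*G ⇒ G*G*G   [S → G]
G*G*G ⇒ i*G*G   [G → i]
i*G*G ⇒ i*i*G   [G → i]
i*i*G ⇒ i*i*i   [G → i]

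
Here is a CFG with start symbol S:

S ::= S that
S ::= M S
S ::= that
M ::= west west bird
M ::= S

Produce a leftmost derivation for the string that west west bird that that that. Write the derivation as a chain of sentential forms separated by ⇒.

S ⇒ M S ⇒ S S ⇒ that S ⇒ that M S ⇒ that S S ⇒ that S that S ⇒ that M S that S ⇒ that west west bird S that S ⇒ that west west bird that that S ⇒ that west west bird that that that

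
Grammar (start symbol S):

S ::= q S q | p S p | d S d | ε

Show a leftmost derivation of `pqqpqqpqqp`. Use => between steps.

S=>pSp=>pqSqp=>pqqSqqp=>pqqpSpqqp=>pqqpqSqpqqp=>pqqpqqpqqp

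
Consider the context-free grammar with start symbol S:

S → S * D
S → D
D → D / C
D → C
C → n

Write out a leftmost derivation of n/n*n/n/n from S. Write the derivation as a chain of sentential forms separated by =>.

S=>S*D=>D*D=>D/C*D=>C/C*D=>n/C*D=>n/n*D=>n/n*D/C=>n/n*D/C/C=>n/n*C/C/C=>n/n*n/C/C=>n/n*n/n/C=>n/n*n/n/n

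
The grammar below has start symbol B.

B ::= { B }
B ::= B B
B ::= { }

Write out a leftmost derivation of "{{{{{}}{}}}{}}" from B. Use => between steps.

B => {B} => {BB} => {{B}B} => {{{B}}B} => {{{BB}}B} => {{{{B}B}}B} => {{{{{}}B}}B} => {{{{{}}{}}}B} => {{{{{}}{}}}{}}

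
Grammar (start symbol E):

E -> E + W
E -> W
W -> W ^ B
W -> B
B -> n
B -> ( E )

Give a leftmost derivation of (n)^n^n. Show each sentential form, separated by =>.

E => W   [E -> W]
W => W^B   [W -> W ^ B]
W^B => W^B^B   [W -> W ^ B]
W^B^B => B^B^B   [W -> B]
B^B^B => (E)^B^B   [B -> ( E )]
(E)^B^B => (W)^B^B   [E -> W]
(W)^B^B => (B)^B^B   [W -> B]
(B)^B^B => (n)^B^B   [B -> n]
(n)^B^B => (n)^n^B   [B -> n]
(n)^n^B => (n)^n^n   [B -> n]

E => W => W^B => W^B^B => B^B^B => (E)^B^B => (W)^B^B => (B)^B^B => (n)^B^B => (n)^n^B => (n)^n^n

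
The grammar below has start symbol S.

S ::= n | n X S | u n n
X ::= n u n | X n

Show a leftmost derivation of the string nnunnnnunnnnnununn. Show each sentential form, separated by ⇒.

S⇒nXS⇒nXnS⇒nnunnS⇒nnunnnXS⇒nnunnnXnS⇒nnunnnXnnS⇒nnunnnnunnnS⇒nnunnnnunnnnXS⇒nnunnnnunnnnnunS⇒nnunnnnunnnnnununn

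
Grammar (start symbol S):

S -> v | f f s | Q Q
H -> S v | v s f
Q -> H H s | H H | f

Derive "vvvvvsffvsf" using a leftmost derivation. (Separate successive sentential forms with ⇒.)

S ⇒ QQ ⇒ HHsQ ⇒ SvHsQ ⇒ vvHsQ ⇒ vvSvsQ ⇒ vvQQvsQ ⇒ vvHHQvsQ ⇒ vvSvHQvsQ ⇒ vvvvHQvsQ ⇒ vvvvvsfQvsQ ⇒ vvvvvsffvsQ ⇒ vvvvvsffvsf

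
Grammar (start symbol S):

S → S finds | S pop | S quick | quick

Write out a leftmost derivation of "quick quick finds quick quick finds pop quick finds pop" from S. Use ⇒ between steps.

S ⇒ S pop   [S → S pop]
S pop ⇒ S finds pop   [S → S finds]
S finds pop ⇒ S quick finds pop   [S → S quick]
S quick finds pop ⇒ S pop quick finds pop   [S → S pop]
S pop quick finds pop ⇒ S finds pop quick finds pop   [S → S finds]
S finds pop quick finds pop ⇒ S quick finds pop quick finds pop   [S → S quick]
S quick finds pop quick finds pop ⇒ S quick quick finds pop quick finds pop   [S → S quick]
S quick quick finds pop quick finds pop ⇒ S finds quick quick finds pop quick finds pop   [S → S finds]
S finds quick quick finds pop quick finds pop ⇒ S quick finds quick quick finds pop quick finds pop   [S → S quick]
S quick finds quick quick finds pop quick finds pop ⇒ quick quick finds quick quick finds pop quick finds pop   [S → quick]

S ⇒ S pop ⇒ S finds pop ⇒ S quick finds pop ⇒ S pop quick finds pop ⇒ S finds pop quick finds pop ⇒ S quick finds pop quick finds pop ⇒ S quick quick finds pop quick finds pop ⇒ S finds quick quick finds pop quick finds pop ⇒ S quick finds quick quick finds pop quick finds pop ⇒ quick quick finds quick quick finds pop quick finds pop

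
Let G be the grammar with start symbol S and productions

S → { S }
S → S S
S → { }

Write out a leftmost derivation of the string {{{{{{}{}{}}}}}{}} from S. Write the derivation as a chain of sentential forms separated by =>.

S=>{S}=>{SS}=>{{S}S}=>{{{S}}S}=>{{{{S}}}S}=>{{{{{S}}}}S}=>{{{{{SS}}}}S}=>{{{{{SSS}}}}S}=>{{{{{{}SS}}}}S}=>{{{{{{}{}S}}}}S}=>{{{{{{}{}{}}}}}S}=>{{{{{{}{}{}}}}}{}}

S => {S}   [S → { S }]
{S} => {SS}   [S → S S]
{SS} => {{S}S}   [S → { S }]
{{S}S} => {{{S}}S}   [S → { S }]
{{{S}}S} => {{{{S}}}S}   [S → { S }]
{{{{S}}}S} => {{{{{S}}}}S}   [S → { S }]
{{{{{S}}}}S} => {{{{{SS}}}}S}   [S → S S]
{{{{{SS}}}}S} => {{{{{SSS}}}}S}   [S → S S]
{{{{{SSS}}}}S} => {{{{{{}SS}}}}S}   [S → { }]
{{{{{{}SS}}}}S} => {{{{{{}{}S}}}}S}   [S → { }]
{{{{{{}{}S}}}}S} => {{{{{{}{}{}}}}}S}   [S → { }]
{{{{{{}{}{}}}}}S} => {{{{{{}{}{}}}}}{}}   [S → { }]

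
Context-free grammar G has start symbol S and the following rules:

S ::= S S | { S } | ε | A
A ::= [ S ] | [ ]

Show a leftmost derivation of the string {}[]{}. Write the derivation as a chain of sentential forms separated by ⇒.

S ⇒ SS ⇒ {S}S ⇒ {}S ⇒ {}SS ⇒ {}AS ⇒ {}[]S ⇒ {}[]{S} ⇒ {}[]{}

S ⇒ SS   [S ::= S S]
SS ⇒ {S}S   [S ::= { S }]
{S}S ⇒ {}S   [S ::= ε]
{}S ⇒ {}SS   [S ::= S S]
{}SS ⇒ {}AS   [S ::= A]
{}AS ⇒ {}[]S   [A ::= [ ]]
{}[]S ⇒ {}[]{S}   [S ::= { S }]
{}[]{S} ⇒ {}[]{}   [S ::= ε]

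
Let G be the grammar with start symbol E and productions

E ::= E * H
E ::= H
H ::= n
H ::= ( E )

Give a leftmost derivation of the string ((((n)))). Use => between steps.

E => H => (E) => (H) => ((E)) => ((H)) => (((E))) => (((H))) => ((((E)))) => ((((H)))) => ((((n))))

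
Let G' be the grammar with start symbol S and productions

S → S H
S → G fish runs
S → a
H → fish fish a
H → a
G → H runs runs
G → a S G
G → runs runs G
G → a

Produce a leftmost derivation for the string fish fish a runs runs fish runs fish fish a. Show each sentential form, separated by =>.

S => S H => G fish runs H => H runs runs fish runs H => fish fish a runs runs fish runs H => fish fish a runs runs fish runs fish fish a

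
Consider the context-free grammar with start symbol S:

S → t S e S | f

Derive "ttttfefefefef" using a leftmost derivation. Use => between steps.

S => tSeS => ttSeSeS => tttSeSeSeS => ttttSeSeSeSeS => ttttfeSeSeSeS => ttttfefeSeSeS => ttttfefefeSeS => ttttfefefefeS => ttttfefefefef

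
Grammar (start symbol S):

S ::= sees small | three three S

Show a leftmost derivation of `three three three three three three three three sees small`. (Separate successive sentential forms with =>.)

S => three three S   [S ::= three three S]
three three S => three three three three S   [S ::= three three S]
three three three three S => three three three three three three S   [S ::= three three S]
three three three three three three S => three three three three three three three three S   [S ::= three three S]
three three three three three three three three S => three three three three three three three three sees small   [S ::= sees small]

S => three three S => three three three three S => three three three three three three S => three three three three three three three three S => three three three three three three three three sees small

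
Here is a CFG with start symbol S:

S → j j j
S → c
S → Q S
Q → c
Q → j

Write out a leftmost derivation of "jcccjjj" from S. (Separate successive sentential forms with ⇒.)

S ⇒ QS ⇒ jS ⇒ jQS ⇒ jcS ⇒ jcQS ⇒ jccS ⇒ jccQS ⇒ jcccS ⇒ jcccjjj

S ⇒ QS   [S → Q S]
QS ⇒ jS   [Q → j]
jS ⇒ jQS   [S → Q S]
jQS ⇒ jcS   [Q → c]
jcS ⇒ jcQS   [S → Q S]
jcQS ⇒ jccS   [Q → c]
jccS ⇒ jccQS   [S → Q S]
jccQS ⇒ jcccS   [Q → c]
jcccS ⇒ jcccjjj   [S → j j j]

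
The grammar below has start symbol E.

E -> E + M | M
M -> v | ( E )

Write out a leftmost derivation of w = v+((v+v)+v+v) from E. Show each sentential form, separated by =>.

E => E+M   [E -> E + M]
E+M => M+M   [E -> M]
M+M => v+M   [M -> v]
v+M => v+(E)   [M -> ( E )]
v+(E) => v+(E+M)   [E -> E + M]
v+(E+M) => v+(E+M+M)   [E -> E + M]
v+(E+M+M) => v+(M+M+M)   [E -> M]
v+(M+M+M) => v+((E)+M+M)   [M -> ( E )]
v+((E)+M+M) => v+((E+M)+M+M)   [E -> E + M]
v+((E+M)+M+M) => v+((M+M)+M+M)   [E -> M]
v+((M+M)+M+M) => v+((v+M)+M+M)   [M -> v]
v+((v+M)+M+M) => v+((v+v)+M+M)   [M -> v]
v+((v+v)+M+M) => v+((v+v)+v+M)   [M -> v]
v+((v+v)+v+M) => v+((v+v)+v+v)   [M -> v]

E => E+M => M+M => v+M => v+(E) => v+(E+M) => v+(E+M+M) => v+(M+M+M) => v+((E)+M+M) => v+((E+M)+M+M) => v+((M+M)+M+M) => v+((v+M)+M+M) => v+((v+v)+M+M) => v+((v+v)+v+M) => v+((v+v)+v+v)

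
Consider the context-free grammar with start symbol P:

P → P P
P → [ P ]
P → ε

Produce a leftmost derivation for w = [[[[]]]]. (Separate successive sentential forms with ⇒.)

P⇒PP⇒[P]P⇒[[P]]P⇒[[[P]]]P⇒[[[PP]]]P⇒[[[[P]P]]]P⇒[[[[]P]]]P⇒[[[[]]]]P⇒[[[[]]]]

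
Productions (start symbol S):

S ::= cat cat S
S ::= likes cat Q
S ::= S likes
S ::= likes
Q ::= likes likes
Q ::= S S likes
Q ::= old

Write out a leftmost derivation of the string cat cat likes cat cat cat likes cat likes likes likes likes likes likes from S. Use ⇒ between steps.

S ⇒ S likes   [S ::= S likes]
S likes ⇒ cat cat S likes   [S ::= cat cat S]
cat cat S likes ⇒ cat cat likes cat Q likes   [S ::= likes cat Q]
cat cat likes cat Q likes ⇒ cat cat likes cat S S likes likes   [Q ::= S S likes]
cat cat likes cat S S likes likes ⇒ cat cat likes cat cat cat S S likes likes   [S ::= cat cat S]
cat cat likes cat cat cat S S likes likes ⇒ cat cat likes cat cat cat likes cat Q S likes likes   [S ::= likes cat Q]
cat cat likes cat cat cat likes cat Q S likes likes ⇒ cat cat likes cat cat cat likes cat S S likes S likes likes   [Q ::= S S likes]
cat cat likes cat cat cat likes cat S S likes S likes likes ⇒ cat cat likes cat cat cat likes cat likes S likes S likes likes   [S ::= likes]
cat cat likes cat cat cat likes cat likes S likes S likes likes ⇒ cat cat likes cat cat cat likes cat likes likes likes S likes likes   [S ::= likes]
cat cat likes cat cat cat likes cat likes likes likes S likes likes ⇒ cat cat likes cat cat cat likes cat likes likes likes likes likes likes   [S ::= likes]

S ⇒ S likes ⇒ cat cat S likes ⇒ cat cat likes cat Q likes ⇒ cat cat likes cat S S likes likes ⇒ cat cat likes cat cat cat S S likes likes ⇒ cat cat likes cat cat cat likes cat Q S likes likes ⇒ cat cat likes cat cat cat likes cat S S likes S likes likes ⇒ cat cat likes cat cat cat likes cat likes S likes S likes likes ⇒ cat cat likes cat cat cat likes cat likes likes likes S likes likes ⇒ cat cat likes cat cat cat likes cat likes likes likes likes likes likes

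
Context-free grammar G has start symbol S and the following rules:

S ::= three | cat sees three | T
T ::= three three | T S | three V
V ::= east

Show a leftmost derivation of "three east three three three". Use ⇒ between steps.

S ⇒ T   [S ::= T]
T ⇒ T S   [T ::= T S]
T S ⇒ T S S   [T ::= T S]
T S S ⇒ T S S S   [T ::= T S]
T S S S ⇒ three V S S S   [T ::= three V]
three V S S S ⇒ three east S S S   [V ::= east]
three east S S S ⇒ three east three S S   [S ::= three]
three east three S S ⇒ three east three three S   [S ::= three]
three east three three S ⇒ three east three three three   [S ::= three]

S ⇒ T ⇒ T S ⇒ T S S ⇒ T S S S ⇒ three V S S S ⇒ three east S S S ⇒ three east three S S ⇒ three east three three S ⇒ three east three three three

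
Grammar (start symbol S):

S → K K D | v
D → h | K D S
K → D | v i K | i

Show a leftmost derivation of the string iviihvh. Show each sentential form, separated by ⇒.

S ⇒ KKD   [S → K K D]
KKD ⇒ iKD   [K → i]
iKD ⇒ iviKD   [K → v i K]
iviKD ⇒ iviDD   [K → D]
iviDD ⇒ iviKDSD   [D → K D S]
iviKDSD ⇒ iviiDSD   [K → i]
iviiDSD ⇒ iviihSD   [D → h]
iviihSD ⇒ iviihvD   [S → v]
iviihvD ⇒ iviihvh   [D → h]

S⇒KKD⇒iKD⇒iviKD⇒iviDD⇒iviKDSD⇒iviiDSD⇒iviihSD⇒iviihvD⇒iviihvh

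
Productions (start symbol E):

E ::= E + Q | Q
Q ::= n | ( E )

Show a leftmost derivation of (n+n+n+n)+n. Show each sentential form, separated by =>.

E => E+Q   [E ::= E + Q]
E+Q => Q+Q   [E ::= Q]
Q+Q => (E)+Q   [Q ::= ( E )]
(E)+Q => (E+Q)+Q   [E ::= E + Q]
(E+Q)+Q => (E+Q+Q)+Q   [E ::= E + Q]
(E+Q+Q)+Q => (E+Q+Q+Q)+Q   [E ::= E + Q]
(E+Q+Q+Q)+Q => (Q+Q+Q+Q)+Q   [E ::= Q]
(Q+Q+Q+Q)+Q => (n+Q+Q+Q)+Q   [Q ::= n]
(n+Q+Q+Q)+Q => (n+n+Q+Q)+Q   [Q ::= n]
(n+n+Q+Q)+Q => (n+n+n+Q)+Q   [Q ::= n]
(n+n+n+Q)+Q => (n+n+n+n)+Q   [Q ::= n]
(n+n+n+n)+Q => (n+n+n+n)+n   [Q ::= n]

E => E+Q => Q+Q => (E)+Q => (E+Q)+Q => (E+Q+Q)+Q => (E+Q+Q+Q)+Q => (Q+Q+Q+Q)+Q => (n+Q+Q+Q)+Q => (n+n+Q+Q)+Q => (n+n+n+Q)+Q => (n+n+n+n)+Q => (n+n+n+n)+n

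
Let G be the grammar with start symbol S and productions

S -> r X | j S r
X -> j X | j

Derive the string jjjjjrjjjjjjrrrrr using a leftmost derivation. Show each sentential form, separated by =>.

S => jSr => jjSrr => jjjSrrr => jjjjSrrrr => jjjjjSrrrrr => jjjjjrXrrrrr => jjjjjrjXrrrrr => jjjjjrjjXrrrrr => jjjjjrjjjXrrrrr => jjjjjrjjjjXrrrrr => jjjjjrjjjjjXrrrrr => jjjjjrjjjjjjrrrrr

S => jSr   [S -> j S r]
jSr => jjSrr   [S -> j S r]
jjSrr => jjjSrrr   [S -> j S r]
jjjSrrr => jjjjSrrrr   [S -> j S r]
jjjjSrrrr => jjjjjSrrrrr   [S -> j S r]
jjjjjSrrrrr => jjjjjrXrrrrr   [S -> r X]
jjjjjrXrrrrr => jjjjjrjXrrrrr   [X -> j X]
jjjjjrjXrrrrr => jjjjjrjjXrrrrr   [X -> j X]
jjjjjrjjXrrrrr => jjjjjrjjjXrrrrr   [X -> j X]
jjjjjrjjjXrrrrr => jjjjjrjjjjXrrrrr   [X -> j X]
jjjjjrjjjjXrrrrr => jjjjjrjjjjjXrrrrr   [X -> j X]
jjjjjrjjjjjXrrrrr => jjjjjrjjjjjjrrrrr   [X -> j]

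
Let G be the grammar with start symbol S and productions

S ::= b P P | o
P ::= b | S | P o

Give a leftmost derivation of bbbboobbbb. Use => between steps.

S => bPP   [S ::= b P P]
bPP => bSP   [P ::= S]
bSP => bbPPP   [S ::= b P P]
bbPPP => bbSPP   [P ::= S]
bbSPP => bbbPPPP   [S ::= b P P]
bbbPPPP => bbbSPPP   [P ::= S]
bbbSPPP => bbbbPPPPP   [S ::= b P P]
bbbbPPPPP => bbbbPoPPPP   [P ::= P o]
bbbbPoPPPP => bbbbSoPPPP   [P ::= S]
bbbbSoPPPP => bbbbooPPPP   [S ::= o]
bbbbooPPPP => bbbboobPPP   [P ::= b]
bbbboobPPP => bbbboobbPP   [P ::= b]
bbbboobbPP => bbbboobbbP   [P ::= b]
bbbboobbbP => bbbboobbbb   [P ::= b]

S=>bPP=>bSP=>bbPPP=>bbSPP=>bbbPPPP=>bbbSPPP=>bbbbPPPPP=>bbbbPoPPPP=>bbbbSoPPPP=>bbbbooPPPP=>bbbboobPPP=>bbbboobbPP=>bbbboobbbP=>bbbboobbbb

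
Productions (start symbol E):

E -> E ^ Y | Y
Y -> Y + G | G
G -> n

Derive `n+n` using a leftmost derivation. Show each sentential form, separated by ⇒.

E ⇒ Y ⇒ Y+G ⇒ G+G ⇒ n+G ⇒ n+n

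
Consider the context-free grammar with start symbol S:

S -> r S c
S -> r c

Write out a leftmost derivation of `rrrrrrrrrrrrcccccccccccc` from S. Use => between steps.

S => rSc   [S -> r S c]
rSc => rrScc   [S -> r S c]
rrScc => rrrSccc   [S -> r S c]
rrrSccc => rrrrScccc   [S -> r S c]
rrrrScccc => rrrrrSccccc   [S -> r S c]
rrrrrSccccc => rrrrrrScccccc   [S -> r S c]
rrrrrrScccccc => rrrrrrrSccccccc   [S -> r S c]
rrrrrrrSccccccc => rrrrrrrrScccccccc   [S -> r S c]
rrrrrrrrScccccccc => rrrrrrrrrSccccccccc   [S -> r S c]
rrrrrrrrrSccccccccc => rrrrrrrrrrScccccccccc   [S -> r S c]
rrrrrrrrrrScccccccccc => rrrrrrrrrrrSccccccccccc   [S -> r S c]
rrrrrrrrrrrSccccccccccc => rrrrrrrrrrrrcccccccccccc   [S -> r c]

S => rSc => rrScc => rrrSccc => rrrrScccc => rrrrrSccccc => rrrrrrScccccc => rrrrrrrSccccccc => rrrrrrrrScccccccc => rrrrrrrrrSccccccccc => rrrrrrrrrrScccccccccc => rrrrrrrrrrrSccccccccccc => rrrrrrrrrrrrcccccccccccc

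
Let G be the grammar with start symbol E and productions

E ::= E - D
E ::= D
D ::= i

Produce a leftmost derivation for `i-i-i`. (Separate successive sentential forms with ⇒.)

E ⇒ E-D ⇒ E-D-D ⇒ D-D-D ⇒ i-D-D ⇒ i-i-D ⇒ i-i-i

E ⇒ E-D   [E ::= E - D]
E-D ⇒ E-D-D   [E ::= E - D]
E-D-D ⇒ D-D-D   [E ::= D]
D-D-D ⇒ i-D-D   [D ::= i]
i-D-D ⇒ i-i-D   [D ::= i]
i-i-D ⇒ i-i-i   [D ::= i]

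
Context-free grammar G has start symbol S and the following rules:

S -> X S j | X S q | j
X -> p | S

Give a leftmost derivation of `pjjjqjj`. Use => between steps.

S => XSj   [S -> X S j]
XSj => SSj   [X -> S]
SSj => XSqSj   [S -> X S q]
XSqSj => pSqSj   [X -> p]
pSqSj => pXSjqSj   [S -> X S j]
pXSjqSj => pSSjqSj   [X -> S]
pSSjqSj => pjSjqSj   [S -> j]
pjSjqSj => pjjjqSj   [S -> j]
pjjjqSj => pjjjqjj   [S -> j]

S => XSj => SSj => XSqSj => pSqSj => pXSjqSj => pSSjqSj => pjSjqSj => pjjjqSj => pjjjqjj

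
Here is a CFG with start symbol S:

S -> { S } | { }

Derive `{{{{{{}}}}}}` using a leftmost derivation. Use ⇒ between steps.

S⇒{S}⇒{{S}}⇒{{{S}}}⇒{{{{S}}}}⇒{{{{{S}}}}}⇒{{{{{{}}}}}}

S ⇒ {S}   [S -> { S }]
{S} ⇒ {{S}}   [S -> { S }]
{{S}} ⇒ {{{S}}}   [S -> { S }]
{{{S}}} ⇒ {{{{S}}}}   [S -> { S }]
{{{{S}}}} ⇒ {{{{{S}}}}}   [S -> { S }]
{{{{{S}}}}} ⇒ {{{{{{}}}}}}   [S -> { }]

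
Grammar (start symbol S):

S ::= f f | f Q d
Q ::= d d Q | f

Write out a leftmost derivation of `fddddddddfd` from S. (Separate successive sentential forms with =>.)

S => fQd   [S ::= f Q d]
fQd => fddQd   [Q ::= d d Q]
fddQd => fddddQd   [Q ::= d d Q]
fddddQd => fddddddQd   [Q ::= d d Q]
fddddddQd => fddddddddQd   [Q ::= d d Q]
fddddddddQd => fddddddddfd   [Q ::= f]

S=>fQd=>fddQd=>fddddQd=>fddddddQd=>fddddddddQd=>fddddddddfd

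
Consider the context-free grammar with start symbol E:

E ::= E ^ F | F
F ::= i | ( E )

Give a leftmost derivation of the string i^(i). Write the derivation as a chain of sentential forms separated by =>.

E => E^F => F^F => i^F => i^(E) => i^(F) => i^(i)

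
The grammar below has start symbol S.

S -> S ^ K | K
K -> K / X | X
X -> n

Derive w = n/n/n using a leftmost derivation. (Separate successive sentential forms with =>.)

S => K => K/X => K/X/X => X/X/X => n/X/X => n/n/X => n/n/n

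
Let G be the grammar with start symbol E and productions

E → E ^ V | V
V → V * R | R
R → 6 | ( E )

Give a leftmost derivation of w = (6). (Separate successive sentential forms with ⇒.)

E ⇒ V   [E → V]
V ⇒ R   [V → R]
R ⇒ (E)   [R → ( E )]
(E) ⇒ (V)   [E → V]
(V) ⇒ (R)   [V → R]
(R) ⇒ (6)   [R → 6]

E ⇒ V ⇒ R ⇒ (E) ⇒ (V) ⇒ (R) ⇒ (6)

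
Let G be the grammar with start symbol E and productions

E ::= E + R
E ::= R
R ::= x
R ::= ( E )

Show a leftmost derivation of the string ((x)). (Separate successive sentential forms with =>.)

E=>R=>(E)=>(R)=>((E))=>((R))=>((x))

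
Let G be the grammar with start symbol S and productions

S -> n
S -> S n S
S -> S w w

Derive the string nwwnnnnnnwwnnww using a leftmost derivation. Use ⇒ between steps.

S ⇒ Sww ⇒ SnSww ⇒ SwwnSww ⇒ SnSwwnSww ⇒ SnSnSwwnSww ⇒ SnSnSnSwwnSww ⇒ SwwnSnSnSwwnSww ⇒ nwwnSnSnSwwnSww ⇒ nwwnnnSnSwwnSww ⇒ nwwnnnnnSwwnSww ⇒ nwwnnnnnnwwnSww ⇒ nwwnnnnnnwwnnww

S ⇒ Sww   [S -> S w w]
Sww ⇒ SnSww   [S -> S n S]
SnSww ⇒ SwwnSww   [S -> S w w]
SwwnSww ⇒ SnSwwnSww   [S -> S n S]
SnSwwnSww ⇒ SnSnSwwnSww   [S -> S n S]
SnSnSwwnSww ⇒ SnSnSnSwwnSww   [S -> S n S]
SnSnSnSwwnSww ⇒ SwwnSnSnSwwnSww   [S -> S w w]
SwwnSnSnSwwnSww ⇒ nwwnSnSnSwwnSww   [S -> n]
nwwnSnSnSwwnSww ⇒ nwwnnnSnSwwnSww   [S -> n]
nwwnnnSnSwwnSww ⇒ nwwnnnnnSwwnSww   [S -> n]
nwwnnnnnSwwnSww ⇒ nwwnnnnnnwwnSww   [S -> n]
nwwnnnnnnwwnSww ⇒ nwwnnnnnnwwnnww   [S -> n]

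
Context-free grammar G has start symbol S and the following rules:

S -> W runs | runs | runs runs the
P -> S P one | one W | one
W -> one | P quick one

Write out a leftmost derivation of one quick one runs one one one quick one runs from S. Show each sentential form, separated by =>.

S => W runs => P quick one runs => S P one quick one runs => W runs P one quick one runs => P quick one runs P one quick one runs => one quick one runs P one quick one runs => one quick one runs one W one quick one runs => one quick one runs one one one quick one runs

S => W runs   [S -> W runs]
W runs => P quick one runs   [W -> P quick one]
P quick one runs => S P one quick one runs   [P -> S P one]
S P one quick one runs => W runs P one quick one runs   [S -> W runs]
W runs P one quick one runs => P quick one runs P one quick one runs   [W -> P quick one]
P quick one runs P one quick one runs => one quick one runs P one quick one runs   [P -> one]
one quick one runs P one quick one runs => one quick one runs one W one quick one runs   [P -> one W]
one quick one runs one W one quick one runs => one quick one runs one one one quick one runs   [W -> one]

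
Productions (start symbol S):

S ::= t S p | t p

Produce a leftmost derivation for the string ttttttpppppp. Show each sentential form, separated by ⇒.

S ⇒ tSp ⇒ ttSpp ⇒ tttSppp ⇒ ttttSpppp ⇒ tttttSppppp ⇒ ttttttpppppp

S ⇒ tSp   [S ::= t S p]
tSp ⇒ ttSpp   [S ::= t S p]
ttSpp ⇒ tttSppp   [S ::= t S p]
tttSppp ⇒ ttttSpppp   [S ::= t S p]
ttttSpppp ⇒ tttttSppppp   [S ::= t S p]
tttttSppppp ⇒ ttttttpppppp   [S ::= t p]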